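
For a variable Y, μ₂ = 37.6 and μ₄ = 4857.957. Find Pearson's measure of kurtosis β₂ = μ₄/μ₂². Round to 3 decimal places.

3.436

μ₂² = 37.6² = 1413.76000
μ₄/μ₂² = 4857.957 / 1413.76000 = 3.43620
β₂ ≈ 3.436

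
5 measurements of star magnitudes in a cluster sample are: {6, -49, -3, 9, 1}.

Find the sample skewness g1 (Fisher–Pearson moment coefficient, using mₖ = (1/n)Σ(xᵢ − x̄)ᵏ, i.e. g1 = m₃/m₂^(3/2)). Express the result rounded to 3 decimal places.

x̄ = (6 - 49 - 3 + 9 + 1) / 5 = -7.2000
deviations (xᵢ − x̄): 13.2000, -41.8000, 4.2000, 16.2000, 8.2000
Σ(xᵢ − x̄)² = 2268.8000 ⇒ m₂ = 2268.8000/5 = 453.76000
Σ(xᵢ − x̄)³ = -65857.6800 ⇒ m₃ = -65857.6800/5 = -13171.53600
m₂^(3/2) = 453.76000^(1.5) = 9665.83359
g1 = m₃ / m₂^(3/2) = -13171.53600 / 9665.83359 ≈ -1.363

-1.363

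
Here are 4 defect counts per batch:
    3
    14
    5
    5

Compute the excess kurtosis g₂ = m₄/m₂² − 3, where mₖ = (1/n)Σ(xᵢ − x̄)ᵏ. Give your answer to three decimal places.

-0.748

x̄ = 6.7500
Σ(xᵢ − x̄)² = 72.7500 ⇒ m₂ = 18.18750
Σ(xᵢ − x̄)⁴ = 2979.3281 ⇒ m₄ = 744.83203
m₂² = 330.78516
g₂ = m₄/m₂² − 3 = 2.25171 − 3 ≈ -0.748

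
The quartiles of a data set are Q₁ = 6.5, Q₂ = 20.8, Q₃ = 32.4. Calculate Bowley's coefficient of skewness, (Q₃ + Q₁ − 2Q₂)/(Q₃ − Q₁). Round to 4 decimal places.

numerator: Q₃ + Q₁ − 2Q₂ = 32.4 + 6.5 − 2×20.8 = -2.7000
denominator: Q₃ − Q₁ = 32.4 − 6.5 = 25.9000
Bowley skewness = -2.7000 / 25.9000 ≈ -0.1042

-0.1042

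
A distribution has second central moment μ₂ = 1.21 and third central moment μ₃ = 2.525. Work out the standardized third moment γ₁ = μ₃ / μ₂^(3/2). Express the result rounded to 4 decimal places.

σ = √μ₂ = √1.21 = 1.10000
σ³ = μ₂^(3/2) = 1.33100
γ₁ = μ₃/σ³ = 2.525 / 1.33100 ≈ 1.8971

1.8971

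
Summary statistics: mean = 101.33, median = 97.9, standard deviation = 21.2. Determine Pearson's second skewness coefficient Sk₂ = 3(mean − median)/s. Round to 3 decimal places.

Sk₂ = 3(101.33 − 97.9) / 21.2 = 3 × 3.4300 / 21.2
    = 10.2900 / 21.2 ≈ 0.485

0.485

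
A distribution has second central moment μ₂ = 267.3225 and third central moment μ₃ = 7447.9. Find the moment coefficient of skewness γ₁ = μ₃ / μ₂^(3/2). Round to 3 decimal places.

σ = √μ₂ = √267.3225 = 16.35000
σ³ = μ₂^(3/2) = 4370.72287
γ₁ = μ₃/σ³ = 7447.9 / 4370.72287 ≈ 1.704

1.704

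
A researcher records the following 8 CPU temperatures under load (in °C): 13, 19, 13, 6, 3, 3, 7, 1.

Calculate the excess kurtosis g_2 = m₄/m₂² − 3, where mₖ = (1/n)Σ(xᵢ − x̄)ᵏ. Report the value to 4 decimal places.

-0.9782

x̄ = 8.1250
Σ(xᵢ − x̄)² = 274.8750 ⇒ m₂ = 34.35938
Σ(xᵢ − x̄)⁴ = 19095.2754 ⇒ m₄ = 2386.90942
m₂² = 1180.56665
g_2 = m₄/m₂² − 3 = 2.02183 − 3 ≈ -0.9782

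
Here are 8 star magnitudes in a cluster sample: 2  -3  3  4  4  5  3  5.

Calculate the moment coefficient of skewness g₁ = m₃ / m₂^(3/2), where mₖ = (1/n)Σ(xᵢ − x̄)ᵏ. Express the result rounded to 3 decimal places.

x̄ = (2 - 3 + 3 + 4 + 4 + 5 + 3 + 5) / 8 = 2.8750
deviations (xᵢ − x̄): -0.8750, -5.8750, 0.1250, 1.1250, 1.1250, 2.1250, 0.1250, 2.1250
Σ(xᵢ − x̄)² = 46.8750 ⇒ m₂ = 46.8750/8 = 5.85938
Σ(xᵢ − x̄)³ = -181.4063 ⇒ m₃ = -181.4063/8 = -22.67578
m₂^(3/2) = 5.85938^(1.5) = 14.18329
g₁ = m₃ / m₂^(3/2) = -22.67578 / 14.18329 ≈ -1.599

-1.599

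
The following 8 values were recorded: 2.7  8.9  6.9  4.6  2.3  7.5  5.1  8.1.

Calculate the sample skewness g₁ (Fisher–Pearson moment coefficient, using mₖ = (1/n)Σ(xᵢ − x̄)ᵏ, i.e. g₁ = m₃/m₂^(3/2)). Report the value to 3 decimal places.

x̄ = (2.7 + 8.9 + 6.9 + 4.6 + 2.3 + 7.5 + 5.1 + 8.1) / 8 = 5.7625
deviations (xᵢ − x̄): -3.0625, 3.1375, 1.1375, -1.1625, -3.4625, 1.7375, -0.6625, 2.3375
Σ(xᵢ − x̄)² = 42.7788 ⇒ m₂ = 42.7788/8 = 5.34734
Σ(xᵢ − x̄)³ = -21.7220 ⇒ m₃ = -21.7220/8 = -2.71525
m₂^(3/2) = 5.34734^(1.5) = 12.36537
g₁ = m₃ / m₂^(3/2) = -2.71525 / 12.36537 ≈ -0.220

-0.220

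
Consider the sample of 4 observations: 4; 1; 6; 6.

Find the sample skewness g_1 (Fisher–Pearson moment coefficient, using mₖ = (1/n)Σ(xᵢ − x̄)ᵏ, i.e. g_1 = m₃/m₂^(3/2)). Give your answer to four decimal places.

-0.6893

x̄ = (4 + 1 + 6 + 6) / 4 = 4.2500
deviations (xᵢ − x̄): -0.2500, -3.2500, 1.7500, 1.7500
Σ(xᵢ − x̄)² = 16.7500 ⇒ m₂ = 16.7500/4 = 4.18750
Σ(xᵢ − x̄)³ = -23.6250 ⇒ m₃ = -23.6250/4 = -5.90625
m₂^(3/2) = 4.18750^(1.5) = 8.56904
g_1 = m₃ / m₂^(3/2) = -5.90625 / 8.56904 ≈ -0.6893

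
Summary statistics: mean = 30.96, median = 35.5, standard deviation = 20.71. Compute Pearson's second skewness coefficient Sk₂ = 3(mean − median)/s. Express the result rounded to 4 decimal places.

-0.6577

Sk₂ = 3(30.96 − 35.5) / 20.71 = 3 × -4.5400 / 20.71
    = -13.6200 / 20.71 ≈ -0.6577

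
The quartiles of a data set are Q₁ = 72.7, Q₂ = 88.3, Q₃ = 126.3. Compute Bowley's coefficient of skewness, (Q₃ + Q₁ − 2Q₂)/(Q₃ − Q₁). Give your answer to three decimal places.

0.418

numerator: Q₃ + Q₁ − 2Q₂ = 126.3 + 72.7 − 2×88.3 = 22.4000
denominator: Q₃ − Q₁ = 126.3 − 72.7 = 53.6000
Bowley skewness = 22.4000 / 53.6000 ≈ 0.418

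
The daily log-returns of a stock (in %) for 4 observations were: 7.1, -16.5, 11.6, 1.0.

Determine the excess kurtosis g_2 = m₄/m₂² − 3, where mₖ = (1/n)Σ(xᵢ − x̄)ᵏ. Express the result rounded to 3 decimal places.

x̄ = 0.8000
Σ(xᵢ − x̄)² = 455.6600 ⇒ m₂ = 113.91500
Σ(xᵢ − x̄)⁴ = 104754.6914 ⇒ m₄ = 26188.67285
m₂² = 12976.62723
g_2 = m₄/m₂² − 3 = 2.01814 − 3 ≈ -0.982

-0.982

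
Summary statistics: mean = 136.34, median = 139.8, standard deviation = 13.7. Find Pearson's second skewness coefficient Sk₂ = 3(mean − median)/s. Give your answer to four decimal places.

-0.7577

Sk₂ = 3(136.34 − 139.8) / 13.7 = 3 × -3.4600 / 13.7
    = -10.3800 / 13.7 ≈ -0.7577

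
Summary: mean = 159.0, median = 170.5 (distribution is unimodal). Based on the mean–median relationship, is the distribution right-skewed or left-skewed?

mean − median = 159.0 − 170.5 = -11.5
mean < median ⇒ the longer tail is on the left ⇒ left-skewed (negatively skewed).

left-skewed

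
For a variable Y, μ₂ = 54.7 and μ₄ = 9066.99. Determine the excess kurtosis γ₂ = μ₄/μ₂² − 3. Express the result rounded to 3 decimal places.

μ₂² = 54.7² = 2992.09000
μ₄/μ₂² = 9066.99 / 2992.09000 = 3.03032
γ₂ = 3.03032 − 3 ≈ 0.030

0.030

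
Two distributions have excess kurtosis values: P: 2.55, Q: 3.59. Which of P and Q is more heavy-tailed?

Q

Higher excess kurtosis ⇒ heavier tails relative to the normal distribution.
2.55 vs 3.59: the larger is 3.59, so Q has heavier tails.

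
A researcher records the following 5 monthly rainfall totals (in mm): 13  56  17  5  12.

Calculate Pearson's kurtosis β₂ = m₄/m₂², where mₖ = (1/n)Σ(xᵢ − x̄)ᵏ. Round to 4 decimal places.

x̄ = 20.6000
Σ(xᵢ − x̄)² = 1641.2000 ⇒ m₂ = 328.24000
Σ(xᵢ − x̄)⁴ = 1638608.3360 ⇒ m₄ = 327721.66720
m₂² = 107741.49760
β₂ = m₄/m₂² = 327721.66720 / 107741.49760 ≈ 3.0417

3.0417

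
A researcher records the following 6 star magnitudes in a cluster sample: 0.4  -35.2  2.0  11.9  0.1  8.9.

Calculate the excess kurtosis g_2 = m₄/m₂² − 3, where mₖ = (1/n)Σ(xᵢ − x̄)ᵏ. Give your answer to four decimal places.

x̄ = -1.9833
Σ(xᵢ − x̄)² = 1440.4283 ⇒ m₂ = 240.07139
Σ(xᵢ − x̄)⁴ = 1268858.4065 ⇒ m₄ = 211476.40109
m₂² = 57634.27176
g_2 = m₄/m₂² − 3 = 3.66928 − 3 ≈ 0.6693

0.6693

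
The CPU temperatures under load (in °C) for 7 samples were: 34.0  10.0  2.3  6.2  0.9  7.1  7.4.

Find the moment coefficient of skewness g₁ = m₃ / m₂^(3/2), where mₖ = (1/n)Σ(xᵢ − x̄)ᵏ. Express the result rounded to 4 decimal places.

x̄ = (34.0 + 10.0 + 2.3 + 6.2 + 0.9 + 7.1 + 7.4) / 7 = 9.7000
deviations (xᵢ − x̄): 24.3000, 0.3000, -7.4000, -3.5000, -8.8000, -2.6000, -2.3000
Σ(xᵢ − x̄)² = 747.0800 ⇒ m₂ = 747.0800/7 = 106.72571
Σ(xᵢ − x̄)³ = 13189.6200 ⇒ m₃ = 13189.6200/7 = 1884.23143
m₂^(3/2) = 106.72571^(1.5) = 1102.56348
g₁ = m₃ / m₂^(3/2) = 1884.23143 / 1102.56348 ≈ 1.7090

1.7090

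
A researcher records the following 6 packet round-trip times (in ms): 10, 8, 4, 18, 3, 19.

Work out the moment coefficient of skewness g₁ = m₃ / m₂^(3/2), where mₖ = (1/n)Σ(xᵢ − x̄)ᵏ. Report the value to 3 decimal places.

0.303

x̄ = (10 + 8 + 4 + 18 + 3 + 19) / 6 = 10.3333
deviations (xᵢ − x̄): -0.3333, -2.3333, -6.3333, 7.6667, -7.3333, 8.6667
Σ(xᵢ − x̄)² = 233.3333 ⇒ m₂ = 233.3333/6 = 38.88889
Σ(xᵢ − x̄)³ = 440.4444 ⇒ m₃ = 440.4444/6 = 73.40741
m₂^(3/2) = 38.88889^(1.5) = 242.51483
g₁ = m₃ / m₂^(3/2) = 73.40741 / 242.51483 ≈ 0.303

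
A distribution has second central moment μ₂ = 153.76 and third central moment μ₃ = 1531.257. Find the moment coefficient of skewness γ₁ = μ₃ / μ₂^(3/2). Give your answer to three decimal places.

0.803

σ = √μ₂ = √153.76 = 12.40000
σ³ = μ₂^(3/2) = 1906.62400
γ₁ = μ₃/σ³ = 1531.257 / 1906.62400 ≈ 0.803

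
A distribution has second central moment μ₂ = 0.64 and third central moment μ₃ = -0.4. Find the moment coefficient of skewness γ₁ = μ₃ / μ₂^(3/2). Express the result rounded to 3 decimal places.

σ = √μ₂ = √0.64 = 0.80000
σ³ = μ₂^(3/2) = 0.51200
γ₁ = μ₃/σ³ = -0.4 / 0.51200 ≈ -0.781

-0.781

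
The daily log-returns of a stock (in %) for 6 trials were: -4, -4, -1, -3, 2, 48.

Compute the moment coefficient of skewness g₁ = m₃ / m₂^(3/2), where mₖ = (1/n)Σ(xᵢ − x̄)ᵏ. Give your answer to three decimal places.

1.741

x̄ = (-4 - 4 - 1 - 3 + 2 + 48) / 6 = 6.3333
deviations (xᵢ − x̄): -10.3333, -10.3333, -7.3333, -9.3333, -4.3333, 41.6667
Σ(xᵢ − x̄)² = 2109.3333 ⇒ m₂ = 2109.3333/6 = 351.55556
Σ(xᵢ − x̄)³ = 68842.4444 ⇒ m₃ = 68842.4444/6 = 11473.74074
m₂^(3/2) = 351.55556^(1.5) = 6591.60156
g₁ = m₃ / m₂^(3/2) = 11473.74074 / 6591.60156 ≈ 1.741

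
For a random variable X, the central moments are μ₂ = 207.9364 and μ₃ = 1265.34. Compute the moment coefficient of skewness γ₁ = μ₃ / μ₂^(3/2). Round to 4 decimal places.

σ = √μ₂ = √207.9364 = 14.42000
σ³ = μ₂^(3/2) = 2998.44289
γ₁ = μ₃/σ³ = 1265.34 / 2998.44289 ≈ 0.4220

0.4220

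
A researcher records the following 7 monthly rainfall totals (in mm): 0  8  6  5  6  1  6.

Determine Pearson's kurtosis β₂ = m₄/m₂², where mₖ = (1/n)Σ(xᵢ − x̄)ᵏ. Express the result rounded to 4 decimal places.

1.9634

x̄ = 4.5714
Σ(xᵢ − x̄)² = 51.7143 ⇒ m₂ = 7.38776
Σ(xᵢ − x̄)⁴ = 750.1283 ⇒ m₄ = 107.16118
m₂² = 54.57893
β₂ = m₄/m₂² = 107.16118 / 54.57893 ≈ 1.9634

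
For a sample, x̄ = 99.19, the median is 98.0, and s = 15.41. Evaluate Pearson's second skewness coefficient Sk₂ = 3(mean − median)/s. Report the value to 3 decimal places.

Sk₂ = 3(99.19 − 98.0) / 15.41 = 3 × 1.1900 / 15.41
    = 3.5700 / 15.41 ≈ 0.232

0.232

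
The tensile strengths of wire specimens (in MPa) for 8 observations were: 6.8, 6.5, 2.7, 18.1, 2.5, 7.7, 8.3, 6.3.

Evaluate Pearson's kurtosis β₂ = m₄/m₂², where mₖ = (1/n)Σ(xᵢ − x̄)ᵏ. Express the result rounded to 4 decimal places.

4.2688

x̄ = 7.3625
Σ(xᵢ − x̄)² = 163.8588 ⇒ m₂ = 20.48234
Σ(xᵢ − x̄)⁴ = 14327.0126 ⇒ m₄ = 1790.87657
m₂² = 419.52641
β₂ = m₄/m₂² = 1790.87657 / 419.52641 ≈ 4.2688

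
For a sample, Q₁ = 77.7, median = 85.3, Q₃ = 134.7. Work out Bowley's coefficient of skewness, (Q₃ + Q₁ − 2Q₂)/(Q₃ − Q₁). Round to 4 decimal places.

0.7333

numerator: Q₃ + Q₁ − 2Q₂ = 134.7 + 77.7 − 2×85.3 = 41.8000
denominator: Q₃ − Q₁ = 134.7 − 77.7 = 57.0000
Bowley skewness = 41.8000 / 57.0000 ≈ 0.7333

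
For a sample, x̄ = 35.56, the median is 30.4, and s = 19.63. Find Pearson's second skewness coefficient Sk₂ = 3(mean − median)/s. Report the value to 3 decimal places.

0.789

Sk₂ = 3(35.56 − 30.4) / 19.63 = 3 × 5.1600 / 19.63
    = 15.4800 / 19.63 ≈ 0.789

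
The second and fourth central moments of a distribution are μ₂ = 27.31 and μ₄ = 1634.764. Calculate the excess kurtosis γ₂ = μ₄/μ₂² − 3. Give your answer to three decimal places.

μ₂² = 27.31² = 745.83610
μ₄/μ₂² = 1634.764 / 745.83610 = 2.19185
γ₂ = 2.19185 − 3 ≈ -0.808

-0.808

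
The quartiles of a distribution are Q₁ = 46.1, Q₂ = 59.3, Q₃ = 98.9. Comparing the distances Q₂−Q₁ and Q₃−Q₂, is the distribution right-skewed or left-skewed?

Q₂ − Q₁ = 13.2;  Q₃ − Q₂ = 39.6
Q₃ − Q₂ > Q₂ − Q₁ ⇒ the upper half is more spread out ⇒ right-skewed.

right-skewed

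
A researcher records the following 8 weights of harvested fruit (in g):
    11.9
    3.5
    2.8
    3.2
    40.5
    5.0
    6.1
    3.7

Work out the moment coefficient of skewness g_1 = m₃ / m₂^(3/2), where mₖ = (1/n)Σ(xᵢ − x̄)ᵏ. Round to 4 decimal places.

x̄ = (11.9 + 3.5 + 2.8 + 3.2 + 40.5 + 5.0 + 6.1 + 3.7) / 8 = 9.5875
deviations (xᵢ − x̄): 2.3125, -6.0875, -6.7875, -6.3875, 30.9125, -4.5875, -3.4875, -5.8875
Σ(xᵢ − x̄)² = 1152.7288 ⇒ m₂ = 1152.7288/8 = 144.09109
Σ(xᵢ − x̄)³ = 28409.8763 ⇒ m₃ = 28409.8763/8 = 3551.23454
m₂^(3/2) = 144.09109^(1.5) = 1729.63995
g_1 = m₃ / m₂^(3/2) = 3551.23454 / 1729.63995 ≈ 2.0532

2.0532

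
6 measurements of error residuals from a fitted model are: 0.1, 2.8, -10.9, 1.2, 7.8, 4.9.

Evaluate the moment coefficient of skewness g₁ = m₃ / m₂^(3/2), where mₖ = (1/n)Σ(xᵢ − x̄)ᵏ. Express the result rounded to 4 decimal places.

x̄ = (0.1 + 2.8 - 10.9 + 1.2 + 7.8 + 4.9) / 6 = 0.9833
deviations (xᵢ − x̄): -0.8833, 1.8167, -11.8833, 0.2167, 6.8167, 3.9167
Σ(xᵢ − x̄)² = 207.1483 ⇒ m₂ = 207.1483/6 = 34.52472
Σ(xᵢ − x̄)³ = -1295.9396 ⇒ m₃ = -1295.9396/6 = -215.98993
m₂^(3/2) = 34.52472^(1.5) = 202.85947
g₁ = m₃ / m₂^(3/2) = -215.98993 / 202.85947 ≈ -1.0647

-1.0647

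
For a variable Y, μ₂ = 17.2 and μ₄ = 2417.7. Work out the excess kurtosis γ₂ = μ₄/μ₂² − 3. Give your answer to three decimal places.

μ₂² = 17.2² = 295.84000
μ₄/μ₂² = 2417.7 / 295.84000 = 8.17232
γ₂ = 8.17232 − 3 ≈ 5.172

5.172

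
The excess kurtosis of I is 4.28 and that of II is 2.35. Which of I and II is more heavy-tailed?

I

Higher excess kurtosis ⇒ heavier tails relative to the normal distribution.
4.28 vs 2.35: the larger is 4.28, so I has heavier tails.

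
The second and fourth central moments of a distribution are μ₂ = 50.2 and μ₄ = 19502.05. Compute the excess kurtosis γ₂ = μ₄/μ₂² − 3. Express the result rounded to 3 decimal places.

4.739

μ₂² = 50.2² = 2520.04000
μ₄/μ₂² = 19502.05 / 2520.04000 = 7.73879
γ₂ = 7.73879 − 3 ≈ 4.739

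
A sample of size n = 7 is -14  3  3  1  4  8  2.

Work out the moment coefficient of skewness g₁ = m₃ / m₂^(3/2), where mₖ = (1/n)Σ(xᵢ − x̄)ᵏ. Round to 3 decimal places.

x̄ = (-14 + 3 + 3 + 1 + 4 + 8 + 2) / 7 = 1.0000
deviations (xᵢ − x̄): -15.0000, 2.0000, 2.0000, 0.0000, 3.0000, 7.0000, 1.0000
Σ(xᵢ − x̄)² = 292.0000 ⇒ m₂ = 292.0000/7 = 41.71429
Σ(xᵢ − x̄)³ = -2988.0000 ⇒ m₃ = -2988.0000/7 = -426.85714
m₂^(3/2) = 41.71429^(1.5) = 269.41838
g₁ = m₃ / m₂^(3/2) = -426.85714 / 269.41838 ≈ -1.584

-1.584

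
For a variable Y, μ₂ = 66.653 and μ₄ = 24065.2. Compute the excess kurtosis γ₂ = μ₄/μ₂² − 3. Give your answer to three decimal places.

2.417

μ₂² = 66.653² = 4442.62241
μ₄/μ₂² = 24065.2 / 4442.62241 = 5.41689
γ₂ = 5.41689 − 3 ≈ 2.417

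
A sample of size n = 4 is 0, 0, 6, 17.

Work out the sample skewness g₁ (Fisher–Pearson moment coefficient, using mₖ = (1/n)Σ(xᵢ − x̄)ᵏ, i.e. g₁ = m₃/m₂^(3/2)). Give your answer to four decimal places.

0.7800

x̄ = (0 + 0 + 6 + 17) / 4 = 5.7500
deviations (xᵢ − x̄): -5.7500, -5.7500, 0.2500, 11.2500
Σ(xᵢ − x̄)² = 192.7500 ⇒ m₂ = 192.7500/4 = 48.18750
Σ(xᵢ − x̄)³ = 1043.6250 ⇒ m₃ = 1043.6250/4 = 260.90625
m₂^(3/2) = 48.18750^(1.5) = 334.50421
g₁ = m₃ / m₂^(3/2) = 260.90625 / 334.50421 ≈ 0.7800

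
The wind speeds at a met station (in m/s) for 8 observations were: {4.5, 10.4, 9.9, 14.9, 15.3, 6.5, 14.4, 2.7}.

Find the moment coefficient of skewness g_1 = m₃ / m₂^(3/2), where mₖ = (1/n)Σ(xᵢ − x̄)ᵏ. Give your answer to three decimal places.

-0.208

x̄ = (4.5 + 10.4 + 9.9 + 14.9 + 15.3 + 6.5 + 14.4 + 2.7) / 8 = 9.8250
deviations (xᵢ − x̄): -5.3250, 0.5750, 0.0750, 5.0750, 5.4750, -3.3250, 4.5750, -7.1250
Σ(xᵢ − x̄)² = 167.1750 ⇒ m₂ = 167.1750/8 = 20.89688
Σ(xᵢ − x̄)³ = -158.6843 ⇒ m₃ = -158.6843/8 = -19.83553
m₂^(3/2) = 20.89688^(1.5) = 95.52609
g_1 = m₃ / m₂^(3/2) = -19.83553 / 95.52609 ≈ -0.208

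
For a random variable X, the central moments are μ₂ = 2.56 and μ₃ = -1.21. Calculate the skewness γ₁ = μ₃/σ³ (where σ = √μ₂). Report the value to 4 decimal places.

-0.2954

σ = √μ₂ = √2.56 = 1.60000
σ³ = μ₂^(3/2) = 4.09600
γ₁ = μ₃/σ³ = -1.21 / 4.09600 ≈ -0.2954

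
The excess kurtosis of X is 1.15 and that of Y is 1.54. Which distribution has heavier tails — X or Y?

Y

Higher excess kurtosis ⇒ heavier tails relative to the normal distribution.
1.15 vs 1.54: the larger is 1.54, so Y has heavier tails.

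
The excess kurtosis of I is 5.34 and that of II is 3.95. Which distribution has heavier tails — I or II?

Higher excess kurtosis ⇒ heavier tails relative to the normal distribution.
5.34 vs 3.95: the larger is 5.34, so I has heavier tails.

I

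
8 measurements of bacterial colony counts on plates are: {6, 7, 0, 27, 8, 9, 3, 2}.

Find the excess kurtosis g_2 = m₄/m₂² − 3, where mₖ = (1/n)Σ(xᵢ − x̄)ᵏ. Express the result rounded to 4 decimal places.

x̄ = 7.7500
Σ(xᵢ − x̄)² = 491.5000 ⇒ m₂ = 61.43750
Σ(xᵢ − x̄)⁴ = 142538.4063 ⇒ m₄ = 17817.30078
m₂² = 3774.56641
g_2 = m₄/m₂² − 3 = 4.72036 − 3 ≈ 1.7204

1.7204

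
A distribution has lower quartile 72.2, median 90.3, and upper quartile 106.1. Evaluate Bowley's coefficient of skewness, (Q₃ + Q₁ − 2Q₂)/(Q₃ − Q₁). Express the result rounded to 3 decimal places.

-0.068

numerator: Q₃ + Q₁ − 2Q₂ = 106.1 + 72.2 − 2×90.3 = -2.3000
denominator: Q₃ − Q₁ = 106.1 − 72.2 = 33.9000
Bowley skewness = -2.3000 / 33.9000 ≈ -0.068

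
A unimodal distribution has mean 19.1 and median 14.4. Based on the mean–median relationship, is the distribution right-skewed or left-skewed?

right-skewed

mean − median = 19.1 − 14.4 = 4.7
mean > median ⇒ the longer tail is on the right ⇒ right-skewed (positively skewed).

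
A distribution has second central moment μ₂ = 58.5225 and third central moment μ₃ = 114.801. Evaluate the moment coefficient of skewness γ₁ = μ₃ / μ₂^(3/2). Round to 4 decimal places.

0.2564

σ = √μ₂ = √58.5225 = 7.65000
σ³ = μ₂^(3/2) = 447.69713
γ₁ = μ₃/σ³ = 114.801 / 447.69713 ≈ 0.2564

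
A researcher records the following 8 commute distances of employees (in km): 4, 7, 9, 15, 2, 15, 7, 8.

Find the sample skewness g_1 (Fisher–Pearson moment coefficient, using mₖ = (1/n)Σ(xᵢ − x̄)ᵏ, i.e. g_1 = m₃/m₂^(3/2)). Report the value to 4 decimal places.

0.3532

x̄ = (4 + 7 + 9 + 15 + 2 + 15 + 7 + 8) / 8 = 8.3750
deviations (xᵢ − x̄): -4.3750, -1.3750, 0.6250, 6.6250, -6.3750, 6.6250, -1.3750, -0.3750
Σ(xᵢ − x̄)² = 151.8750 ⇒ m₂ = 151.8750/8 = 18.98438
Σ(xᵢ − x̄)³ = 233.7188 ⇒ m₃ = 233.7188/8 = 29.21484
m₂^(3/2) = 18.98438^(1.5) = 82.71694
g_1 = m₃ / m₂^(3/2) = 29.21484 / 82.71694 ≈ 0.3532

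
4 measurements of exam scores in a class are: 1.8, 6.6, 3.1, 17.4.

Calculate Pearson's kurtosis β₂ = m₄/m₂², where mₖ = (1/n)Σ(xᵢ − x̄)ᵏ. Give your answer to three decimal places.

x̄ = 7.2250
Σ(xᵢ − x̄)² = 150.3675 ⇒ m₂ = 37.59187
Σ(xᵢ − x̄)⁴ = 11874.4361 ⇒ m₄ = 2968.60902
m₂² = 1413.14907
β₂ = m₄/m₂² = 2968.60902 / 1413.14907 ≈ 2.101

2.101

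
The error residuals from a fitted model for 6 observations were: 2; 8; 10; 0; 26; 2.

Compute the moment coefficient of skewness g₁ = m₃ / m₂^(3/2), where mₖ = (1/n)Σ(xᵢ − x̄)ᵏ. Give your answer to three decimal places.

1.200

x̄ = (2 + 8 + 10 + 0 + 26 + 2) / 6 = 8.0000
deviations (xᵢ − x̄): -6.0000, 0.0000, 2.0000, -8.0000, 18.0000, -6.0000
Σ(xᵢ − x̄)² = 464.0000 ⇒ m₂ = 464.0000/6 = 77.33333
Σ(xᵢ − x̄)³ = 4896.0000 ⇒ m₃ = 4896.0000/6 = 816.00000
m₂^(3/2) = 77.33333^(1.5) = 680.06448
g₁ = m₃ / m₂^(3/2) = 816.00000 / 680.06448 ≈ 1.200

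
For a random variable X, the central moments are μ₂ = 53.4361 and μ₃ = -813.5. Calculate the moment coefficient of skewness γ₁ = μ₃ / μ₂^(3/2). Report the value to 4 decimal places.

σ = √μ₂ = √53.4361 = 7.31000
σ³ = μ₂^(3/2) = 390.61789
γ₁ = μ₃/σ³ = -813.5 / 390.61789 ≈ -2.0826

-2.0826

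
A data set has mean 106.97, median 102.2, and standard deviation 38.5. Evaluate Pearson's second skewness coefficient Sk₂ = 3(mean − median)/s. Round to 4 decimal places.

Sk₂ = 3(106.97 − 102.2) / 38.5 = 3 × 4.7700 / 38.5
    = 14.3100 / 38.5 ≈ 0.3717

0.3717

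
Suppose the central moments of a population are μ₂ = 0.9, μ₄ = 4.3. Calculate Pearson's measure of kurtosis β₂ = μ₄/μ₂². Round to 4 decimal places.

μ₂² = 0.9² = 0.81000
μ₄/μ₂² = 4.3 / 0.81000 = 5.30864
β₂ ≈ 5.3086

5.3086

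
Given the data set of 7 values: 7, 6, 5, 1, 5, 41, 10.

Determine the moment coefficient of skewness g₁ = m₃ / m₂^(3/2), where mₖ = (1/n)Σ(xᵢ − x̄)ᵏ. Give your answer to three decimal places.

1.875

x̄ = (7 + 6 + 5 + 1 + 5 + 41 + 10) / 7 = 10.7143
deviations (xᵢ − x̄): -3.7143, -4.7143, -5.7143, -9.7143, -5.7143, 30.2857, -0.7143
Σ(xᵢ − x̄)² = 1113.4286 ⇒ m₂ = 1113.4286/7 = 159.06122
Σ(xᵢ − x̄)³ = 26332.5306 ⇒ m₃ = 26332.5306/7 = 3761.79009
m₂^(3/2) = 159.06122^(1.5) = 2006.07184
g₁ = m₃ / m₂^(3/2) = 3761.79009 / 2006.07184 ≈ 1.875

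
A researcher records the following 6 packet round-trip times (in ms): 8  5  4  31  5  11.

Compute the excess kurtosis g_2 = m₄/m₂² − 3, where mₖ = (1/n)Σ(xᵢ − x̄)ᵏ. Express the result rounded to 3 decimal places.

0.748

x̄ = 10.6667
Σ(xᵢ − x̄)² = 529.3333 ⇒ m₂ = 88.22222
Σ(xᵢ − x̄)⁴ = 175024.4444 ⇒ m₄ = 29170.74074
m₂² = 7783.16049
g_2 = m₄/m₂² − 3 = 3.74793 − 3 ≈ 0.748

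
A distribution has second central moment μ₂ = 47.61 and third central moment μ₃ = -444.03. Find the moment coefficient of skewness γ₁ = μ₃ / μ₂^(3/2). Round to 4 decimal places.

σ = √μ₂ = √47.61 = 6.90000
σ³ = μ₂^(3/2) = 328.50900
γ₁ = μ₃/σ³ = -444.03 / 328.50900 ≈ -1.3517

-1.3517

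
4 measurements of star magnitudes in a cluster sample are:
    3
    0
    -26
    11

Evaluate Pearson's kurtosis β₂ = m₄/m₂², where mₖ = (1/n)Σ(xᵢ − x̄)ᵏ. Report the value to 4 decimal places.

2.1564

x̄ = -3.0000
Σ(xᵢ − x̄)² = 770.0000 ⇒ m₂ = 192.50000
Σ(xᵢ − x̄)⁴ = 319634.0000 ⇒ m₄ = 79908.50000
m₂² = 37056.25000
β₂ = m₄/m₂² = 79908.50000 / 37056.25000 ≈ 2.1564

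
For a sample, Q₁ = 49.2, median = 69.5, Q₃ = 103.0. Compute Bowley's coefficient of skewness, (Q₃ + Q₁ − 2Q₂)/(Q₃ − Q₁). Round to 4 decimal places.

0.2454

numerator: Q₃ + Q₁ − 2Q₂ = 103.0 + 49.2 − 2×69.5 = 13.2000
denominator: Q₃ − Q₁ = 103.0 − 49.2 = 53.8000
Bowley skewness = 13.2000 / 53.8000 ≈ 0.2454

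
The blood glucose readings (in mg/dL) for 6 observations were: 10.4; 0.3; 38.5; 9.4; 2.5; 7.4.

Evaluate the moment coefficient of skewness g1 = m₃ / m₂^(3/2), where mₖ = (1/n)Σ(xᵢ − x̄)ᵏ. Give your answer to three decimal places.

x̄ = (10.4 + 0.3 + 38.5 + 9.4 + 2.5 + 7.4) / 6 = 11.4167
deviations (xᵢ − x̄): -1.0167, -11.1167, 27.0833, -2.0167, -8.9167, -4.0167
Σ(xᵢ − x̄)² = 957.8283 ⇒ m₂ = 957.8283/6 = 159.63806
Σ(xᵢ − x̄)³ = 17709.0196 ⇒ m₃ = 17709.0196/6 = 2951.50326
m₂^(3/2) = 159.63806^(1.5) = 2016.99417
g1 = m₃ / m₂^(3/2) = 2951.50326 / 2016.99417 ≈ 1.463

1.463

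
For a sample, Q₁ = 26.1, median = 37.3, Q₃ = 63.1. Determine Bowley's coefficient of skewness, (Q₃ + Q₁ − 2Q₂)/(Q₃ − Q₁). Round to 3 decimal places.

numerator: Q₃ + Q₁ − 2Q₂ = 63.1 + 26.1 − 2×37.3 = 14.6000
denominator: Q₃ − Q₁ = 63.1 − 26.1 = 37.0000
Bowley skewness = 14.6000 / 37.0000 ≈ 0.395

0.395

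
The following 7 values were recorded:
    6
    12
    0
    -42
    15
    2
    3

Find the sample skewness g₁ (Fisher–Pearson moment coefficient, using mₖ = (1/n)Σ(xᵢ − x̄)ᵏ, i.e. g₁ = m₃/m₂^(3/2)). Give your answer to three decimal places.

-1.690

x̄ = (6 + 12 + 0 - 42 + 15 + 2 + 3) / 7 = -0.5714
deviations (xᵢ − x̄): 6.5714, 12.5714, 0.5714, -41.4286, 15.5714, 2.5714, 3.5714
Σ(xᵢ − x̄)² = 2179.7143 ⇒ m₂ = 2179.7143/7 = 311.38776
Σ(xᵢ − x̄)³ = -64996.0408 ⇒ m₃ = -64996.0408/7 = -9285.14869
m₂^(3/2) = 311.38776^(1.5) = 5494.80514
g₁ = m₃ / m₂^(3/2) = -9285.14869 / 5494.80514 ≈ -1.690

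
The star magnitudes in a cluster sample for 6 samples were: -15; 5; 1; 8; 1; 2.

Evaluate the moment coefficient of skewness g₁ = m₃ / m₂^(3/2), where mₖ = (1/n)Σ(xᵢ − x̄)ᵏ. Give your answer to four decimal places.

x̄ = (-15 + 5 + 1 + 8 + 1 + 2) / 6 = 0.3333
deviations (xᵢ − x̄): -15.3333, 4.6667, 0.6667, 7.6667, 0.6667, 1.6667
Σ(xᵢ − x̄)² = 319.3333 ⇒ m₂ = 319.3333/6 = 53.22222
Σ(xᵢ − x̄)³ = -3047.5556 ⇒ m₃ = -3047.5556/6 = -507.92593
m₂^(3/2) = 53.22222^(1.5) = 388.27507
g₁ = m₃ / m₂^(3/2) = -507.92593 / 388.27507 ≈ -1.3082

-1.3082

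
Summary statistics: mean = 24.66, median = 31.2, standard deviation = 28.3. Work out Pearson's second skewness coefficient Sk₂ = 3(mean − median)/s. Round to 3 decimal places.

Sk₂ = 3(24.66 − 31.2) / 28.3 = 3 × -6.5400 / 28.3
    = -19.6200 / 28.3 ≈ -0.693

-0.693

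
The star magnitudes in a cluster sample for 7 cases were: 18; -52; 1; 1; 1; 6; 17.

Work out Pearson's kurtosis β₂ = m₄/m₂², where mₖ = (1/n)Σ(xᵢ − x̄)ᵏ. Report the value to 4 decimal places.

x̄ = -1.1429
Σ(xᵢ − x̄)² = 3346.8571 ⇒ m₂ = 478.12245
Σ(xᵢ − x̄)⁴ = 6935017.9708 ⇒ m₄ = 990716.85298
m₂² = 228601.07622
β₂ = m₄/m₂² = 990716.85298 / 228601.07622 ≈ 4.3338

4.3338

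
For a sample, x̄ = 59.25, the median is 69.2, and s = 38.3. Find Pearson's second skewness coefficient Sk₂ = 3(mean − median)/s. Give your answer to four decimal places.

Sk₂ = 3(59.25 − 69.2) / 38.3 = 3 × -9.9500 / 38.3
    = -29.8500 / 38.3 ≈ -0.7794

-0.7794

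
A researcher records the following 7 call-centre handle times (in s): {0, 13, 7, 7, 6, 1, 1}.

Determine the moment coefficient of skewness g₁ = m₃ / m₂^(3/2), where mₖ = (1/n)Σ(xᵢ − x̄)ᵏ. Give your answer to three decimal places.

0.493

x̄ = (0 + 13 + 7 + 7 + 6 + 1 + 1) / 7 = 5.0000
deviations (xᵢ − x̄): -5.0000, 8.0000, 2.0000, 2.0000, 1.0000, -4.0000, -4.0000
Σ(xᵢ − x̄)² = 130.0000 ⇒ m₂ = 130.0000/7 = 18.57143
Σ(xᵢ − x̄)³ = 276.0000 ⇒ m₃ = 276.0000/7 = 39.42857
m₂^(3/2) = 18.57143^(1.5) = 80.03279
g₁ = m₃ / m₂^(3/2) = 39.42857 / 80.03279 ≈ 0.493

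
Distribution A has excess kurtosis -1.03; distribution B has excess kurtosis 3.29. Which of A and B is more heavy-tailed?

B

Higher excess kurtosis ⇒ heavier tails relative to the normal distribution.
-1.03 vs 3.29: the larger is 3.29, so B has heavier tails. (B is leptokurtic — heavier-than-normal tails; the other is platykurtic.)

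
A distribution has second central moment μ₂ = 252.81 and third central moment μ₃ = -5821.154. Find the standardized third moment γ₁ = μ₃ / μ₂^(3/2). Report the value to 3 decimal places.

-1.448

σ = √μ₂ = √252.81 = 15.90000
σ³ = μ₂^(3/2) = 4019.67900
γ₁ = μ₃/σ³ = -5821.154 / 4019.67900 ≈ -1.448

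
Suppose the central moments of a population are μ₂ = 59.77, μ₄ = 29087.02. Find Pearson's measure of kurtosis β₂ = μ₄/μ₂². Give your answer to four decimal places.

μ₂² = 59.77² = 3572.45290
μ₄/μ₂² = 29087.02 / 3572.45290 = 8.14203
β₂ ≈ 8.1420

8.1420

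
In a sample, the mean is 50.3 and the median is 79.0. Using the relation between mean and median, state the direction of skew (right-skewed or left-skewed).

left-skewed

mean − median = 50.3 − 79.0 = -28.7
mean < median ⇒ the longer tail is on the left ⇒ left-skewed (negatively skewed).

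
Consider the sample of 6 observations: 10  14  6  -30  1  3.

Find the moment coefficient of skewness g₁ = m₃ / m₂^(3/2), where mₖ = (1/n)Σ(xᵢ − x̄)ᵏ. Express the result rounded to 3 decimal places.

-1.431

x̄ = (10 + 14 + 6 - 30 + 1 + 3) / 6 = 0.6667
deviations (xᵢ − x̄): 9.3333, 13.3333, 5.3333, -30.6667, 0.3333, 2.3333
Σ(xᵢ − x̄)² = 1239.3333 ⇒ m₂ = 1239.3333/6 = 206.55556
Σ(xᵢ − x̄)³ = -25492.4444 ⇒ m₃ = -25492.4444/6 = -4248.74074
m₂^(3/2) = 206.55556^(1.5) = 2968.62486
g₁ = m₃ / m₂^(3/2) = -4248.74074 / 2968.62486 ≈ -1.431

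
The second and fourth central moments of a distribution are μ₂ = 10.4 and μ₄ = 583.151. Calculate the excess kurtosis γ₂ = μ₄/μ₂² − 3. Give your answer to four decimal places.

2.3916

μ₂² = 10.4² = 108.16000
μ₄/μ₂² = 583.151 / 108.16000 = 5.39156
γ₂ = 5.39156 − 3 ≈ 2.3916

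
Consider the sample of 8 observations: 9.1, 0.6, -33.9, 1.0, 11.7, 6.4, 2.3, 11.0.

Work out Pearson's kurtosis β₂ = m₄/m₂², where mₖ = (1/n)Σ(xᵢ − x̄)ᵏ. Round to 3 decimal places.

5.186

x̄ = 1.0250
Σ(xᵢ − x̄)² = 1529.1150 ⇒ m₂ = 191.13937
Σ(xᵢ − x̄)⁴ = 1515779.1606 ⇒ m₄ = 189472.39507
m₂² = 36534.26068
β₂ = m₄/m₂² = 189472.39507 / 36534.26068 ≈ 5.186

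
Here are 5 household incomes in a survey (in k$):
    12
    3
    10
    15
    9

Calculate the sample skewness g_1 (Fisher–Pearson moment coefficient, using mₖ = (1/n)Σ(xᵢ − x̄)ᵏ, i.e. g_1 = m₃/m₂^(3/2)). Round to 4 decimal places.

x̄ = (12 + 3 + 10 + 15 + 9) / 5 = 9.8000
deviations (xᵢ − x̄): 2.2000, -6.8000, 0.2000, 5.2000, -0.8000
Σ(xᵢ − x̄)² = 78.8000 ⇒ m₂ = 78.8000/5 = 15.76000
Σ(xᵢ − x̄)³ = -163.6800 ⇒ m₃ = -163.6800/5 = -32.73600
m₂^(3/2) = 15.76000^(1.5) = 62.56541
g_1 = m₃ / m₂^(3/2) = -32.73600 / 62.56541 ≈ -0.5232

-0.5232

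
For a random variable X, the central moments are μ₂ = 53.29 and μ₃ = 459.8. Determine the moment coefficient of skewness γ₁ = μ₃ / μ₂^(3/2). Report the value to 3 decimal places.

σ = √μ₂ = √53.29 = 7.30000
σ³ = μ₂^(3/2) = 389.01700
γ₁ = μ₃/σ³ = 459.8 / 389.01700 ≈ 1.182

1.182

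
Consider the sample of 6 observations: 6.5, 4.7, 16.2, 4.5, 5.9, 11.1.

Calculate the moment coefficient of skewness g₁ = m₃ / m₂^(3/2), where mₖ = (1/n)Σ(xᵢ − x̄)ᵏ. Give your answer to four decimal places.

x̄ = (6.5 + 4.7 + 16.2 + 4.5 + 5.9 + 11.1) / 6 = 8.1500
deviations (xᵢ − x̄): -1.6500, -3.4500, 8.0500, -3.6500, -2.2500, 2.9500
Σ(xᵢ − x̄)² = 106.5150 ⇒ m₂ = 106.5150/6 = 17.75250
Σ(xᵢ − x̄)³ = 441.7590 ⇒ m₃ = 441.7590/6 = 73.62650
m₂^(3/2) = 17.75250^(1.5) = 74.79788
g₁ = m₃ / m₂^(3/2) = 73.62650 / 74.79788 ≈ 0.9843

0.9843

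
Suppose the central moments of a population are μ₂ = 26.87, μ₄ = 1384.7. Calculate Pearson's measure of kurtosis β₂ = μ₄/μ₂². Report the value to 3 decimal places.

1.918

μ₂² = 26.87² = 721.99690
μ₄/μ₂² = 1384.7 / 721.99690 = 1.91788
β₂ ≈ 1.918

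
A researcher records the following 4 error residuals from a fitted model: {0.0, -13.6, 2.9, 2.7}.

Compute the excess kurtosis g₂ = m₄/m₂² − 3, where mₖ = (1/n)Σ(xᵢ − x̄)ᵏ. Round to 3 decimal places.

x̄ = -2.0000
Σ(xᵢ − x̄)² = 184.6600 ⇒ m₂ = 46.16500
Σ(xᵢ − x̄)⁴ = 19186.8418 ⇒ m₄ = 4796.71045
m₂² = 2131.20723
g₂ = m₄/m₂² − 3 = 2.25070 − 3 ≈ -0.749

-0.749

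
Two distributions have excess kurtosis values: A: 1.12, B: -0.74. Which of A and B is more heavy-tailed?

A

Higher excess kurtosis ⇒ heavier tails relative to the normal distribution.
1.12 vs -0.74: the larger is 1.12, so A has heavier tails. (A is leptokurtic — heavier-than-normal tails; the other is platykurtic.)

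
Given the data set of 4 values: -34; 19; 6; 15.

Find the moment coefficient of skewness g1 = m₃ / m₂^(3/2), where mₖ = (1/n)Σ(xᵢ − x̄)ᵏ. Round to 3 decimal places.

-0.990

x̄ = (-34 + 19 + 6 + 15) / 4 = 1.5000
deviations (xᵢ − x̄): -35.5000, 17.5000, 4.5000, 13.5000
Σ(xᵢ − x̄)² = 1769.0000 ⇒ m₂ = 1769.0000/4 = 442.25000
Σ(xᵢ − x̄)³ = -36828.0000 ⇒ m₃ = -36828.0000/4 = -9207.00000
m₂^(3/2) = 442.25000^(1.5) = 9300.40289
g1 = m₃ / m₂^(3/2) = -9207.00000 / 9300.40289 ≈ -0.990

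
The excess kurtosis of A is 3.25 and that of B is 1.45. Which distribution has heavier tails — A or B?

A

Higher excess kurtosis ⇒ heavier tails relative to the normal distribution.
3.25 vs 1.45: the larger is 3.25, so A has heavier tails.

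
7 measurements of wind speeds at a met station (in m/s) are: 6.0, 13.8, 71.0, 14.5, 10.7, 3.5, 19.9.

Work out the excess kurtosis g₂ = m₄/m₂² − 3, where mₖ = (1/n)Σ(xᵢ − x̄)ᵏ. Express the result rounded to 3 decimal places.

1.666

x̄ = 19.9143
Σ(xᵢ − x̄)² = 3224.3886 ⇒ m₂ = 460.62694
Σ(xᵢ − x̄)⁴ = 6930337.2668 ⇒ m₄ = 990048.18097
m₂² = 212177.17673
g₂ = m₄/m₂² − 3 = 4.66614 − 3 ≈ 1.666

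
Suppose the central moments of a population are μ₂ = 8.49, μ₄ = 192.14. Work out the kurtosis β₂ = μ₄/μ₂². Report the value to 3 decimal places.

2.666

μ₂² = 8.49² = 72.08010
μ₄/μ₂² = 192.14 / 72.08010 = 2.66565
β₂ ≈ 2.666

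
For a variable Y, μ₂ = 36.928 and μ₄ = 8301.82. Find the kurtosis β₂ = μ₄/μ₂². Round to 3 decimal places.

6.088

μ₂² = 36.928² = 1363.67718
μ₄/μ₂² = 8301.82 / 1363.67718 = 6.08782
β₂ ≈ 6.088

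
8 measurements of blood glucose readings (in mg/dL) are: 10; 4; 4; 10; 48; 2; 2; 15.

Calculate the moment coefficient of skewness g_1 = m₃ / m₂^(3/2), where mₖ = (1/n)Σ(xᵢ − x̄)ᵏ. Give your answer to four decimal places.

1.8833

x̄ = (10 + 4 + 4 + 10 + 48 + 2 + 2 + 15) / 8 = 11.8750
deviations (xᵢ − x̄): -1.8750, -7.8750, -7.8750, -1.8750, 36.1250, -9.8750, -9.8750, 3.1250
Σ(xᵢ − x̄)² = 1640.8750 ⇒ m₂ = 1640.8750/8 = 205.10938
Σ(xᵢ − x̄)³ = 44258.3438 ⇒ m₃ = 44258.3438/8 = 5532.29297
m₂^(3/2) = 205.10938^(1.5) = 2937.50265
g_1 = m₃ / m₂^(3/2) = 5532.29297 / 2937.50265 ≈ 1.8833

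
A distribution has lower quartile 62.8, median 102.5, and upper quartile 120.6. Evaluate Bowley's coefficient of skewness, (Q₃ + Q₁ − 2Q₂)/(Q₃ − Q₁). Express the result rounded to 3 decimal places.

numerator: Q₃ + Q₁ − 2Q₂ = 120.6 + 62.8 − 2×102.5 = -21.6000
denominator: Q₃ − Q₁ = 120.6 − 62.8 = 57.8000
Bowley skewness = -21.6000 / 57.8000 ≈ -0.374

-0.374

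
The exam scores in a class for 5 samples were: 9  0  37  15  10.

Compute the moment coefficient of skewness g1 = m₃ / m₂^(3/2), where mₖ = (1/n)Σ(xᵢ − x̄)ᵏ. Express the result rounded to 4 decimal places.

x̄ = (9 + 0 + 37 + 15 + 10) / 5 = 14.2000
deviations (xᵢ − x̄): -5.2000, -14.2000, 22.8000, 0.8000, -4.2000
Σ(xᵢ − x̄)² = 766.8000 ⇒ m₂ = 766.8000/5 = 153.36000
Σ(xᵢ − x̄)³ = 8774.8800 ⇒ m₃ = 8774.8800/5 = 1754.97600
m₂^(3/2) = 153.36000^(1.5) = 1899.18884
g1 = m₃ / m₂^(3/2) = 1754.97600 / 1899.18884 ≈ 0.9241

0.9241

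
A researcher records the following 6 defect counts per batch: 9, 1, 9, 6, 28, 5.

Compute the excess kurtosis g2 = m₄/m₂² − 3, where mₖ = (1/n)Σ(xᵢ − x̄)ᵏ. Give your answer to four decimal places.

x̄ = 9.6667
Σ(xᵢ − x̄)² = 447.3333 ⇒ m₂ = 74.55556
Σ(xᵢ − x̄)⁴ = 119267.7778 ⇒ m₄ = 19877.96296
m₂² = 5558.53086
g2 = m₄/m₂² − 3 = 3.57612 − 3 ≈ 0.5761

0.5761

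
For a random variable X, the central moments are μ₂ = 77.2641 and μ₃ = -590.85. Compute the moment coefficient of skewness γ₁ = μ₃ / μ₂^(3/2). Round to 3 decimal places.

-0.870

σ = √μ₂ = √77.2641 = 8.79000
σ³ = μ₂^(3/2) = 679.15144
γ₁ = μ₃/σ³ = -590.85 / 679.15144 ≈ -0.870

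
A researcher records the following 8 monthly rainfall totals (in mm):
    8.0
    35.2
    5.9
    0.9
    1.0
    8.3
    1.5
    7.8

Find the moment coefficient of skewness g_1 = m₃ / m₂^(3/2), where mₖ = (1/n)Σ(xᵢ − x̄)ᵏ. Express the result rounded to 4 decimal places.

x̄ = (8.0 + 35.2 + 5.9 + 0.9 + 1.0 + 8.3 + 1.5 + 7.8) / 8 = 8.5750
deviations (xᵢ − x̄): -0.5750, 26.6250, -2.6750, -7.6750, -7.5750, -0.2750, -7.0750, -0.7750
Σ(xᵢ − x̄)² = 883.3950 ⇒ m₂ = 883.3950/8 = 110.42438
Σ(xᵢ − x̄)³ = 17613.4928 ⇒ m₃ = 17613.4928/8 = 2201.68659
m₂^(3/2) = 110.42438^(1.5) = 1160.37249
g_1 = m₃ / m₂^(3/2) = 2201.68659 / 1160.37249 ≈ 1.8974

1.8974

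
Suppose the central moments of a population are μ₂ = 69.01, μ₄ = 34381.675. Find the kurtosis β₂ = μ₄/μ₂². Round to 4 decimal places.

μ₂² = 69.01² = 4762.38010
μ₄/μ₂² = 34381.675 / 4762.38010 = 7.21943
β₂ ≈ 7.2194

7.2194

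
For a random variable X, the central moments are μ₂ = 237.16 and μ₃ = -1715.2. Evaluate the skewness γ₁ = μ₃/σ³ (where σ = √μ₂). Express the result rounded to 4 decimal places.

σ = √μ₂ = √237.16 = 15.40000
σ³ = μ₂^(3/2) = 3652.26400
γ₁ = μ₃/σ³ = -1715.2 / 3652.26400 ≈ -0.4696

-0.4696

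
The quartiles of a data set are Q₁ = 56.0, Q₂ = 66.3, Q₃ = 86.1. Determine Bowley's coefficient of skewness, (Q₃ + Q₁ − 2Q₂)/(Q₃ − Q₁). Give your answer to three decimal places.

numerator: Q₃ + Q₁ − 2Q₂ = 86.1 + 56.0 − 2×66.3 = 9.5000
denominator: Q₃ − Q₁ = 86.1 − 56.0 = 30.1000
Bowley skewness = 9.5000 / 30.1000 ≈ 0.316

0.316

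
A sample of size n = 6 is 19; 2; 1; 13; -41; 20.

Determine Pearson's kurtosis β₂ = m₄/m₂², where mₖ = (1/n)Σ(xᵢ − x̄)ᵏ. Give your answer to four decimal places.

x̄ = 2.3333
Σ(xᵢ − x̄)² = 2583.3333 ⇒ m₂ = 430.55556
Σ(xᵢ − x̄)⁴ = 3713571.7778 ⇒ m₄ = 618928.62963
m₂² = 185378.08642
β₂ = m₄/m₂² = 618928.62963 / 185378.08642 ≈ 3.3387

3.3387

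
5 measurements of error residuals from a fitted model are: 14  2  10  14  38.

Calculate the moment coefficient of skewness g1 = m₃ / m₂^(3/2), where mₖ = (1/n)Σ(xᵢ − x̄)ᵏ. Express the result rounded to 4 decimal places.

x̄ = (14 + 2 + 10 + 14 + 38) / 5 = 15.6000
deviations (xᵢ − x̄): -1.6000, -13.6000, -5.6000, -1.6000, 22.4000
Σ(xᵢ − x̄)² = 723.2000 ⇒ m₂ = 723.2000/5 = 144.64000
Σ(xᵢ − x̄)³ = 8540.1600 ⇒ m₃ = 8540.1600/5 = 1708.03200
m₂^(3/2) = 144.64000^(1.5) = 1739.53279
g1 = m₃ / m₂^(3/2) = 1708.03200 / 1739.53279 ≈ 0.9819

0.9819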